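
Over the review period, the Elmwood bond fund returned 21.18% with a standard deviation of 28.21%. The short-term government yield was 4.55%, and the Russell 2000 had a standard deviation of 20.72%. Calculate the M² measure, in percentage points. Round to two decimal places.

Sharpe = (Rp − Rf) / σp = (21.18% − 4.55%) / 28.21% = 0.5895
M² = Rf + Sharpe × σm = 4.55% + 0.5895 × 20.72% = 16.7644%

16.76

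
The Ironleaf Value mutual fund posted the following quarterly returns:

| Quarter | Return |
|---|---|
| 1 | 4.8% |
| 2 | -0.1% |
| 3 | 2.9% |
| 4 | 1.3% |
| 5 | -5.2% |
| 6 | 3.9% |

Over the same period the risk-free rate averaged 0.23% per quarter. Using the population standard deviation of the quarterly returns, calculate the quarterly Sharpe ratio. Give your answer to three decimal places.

r̄ = (4.8 − 0.1 + 2.9 + 1.3 − 5.2 + 3.9) / 6 = 7.60 / 6 = 1.2667%
Population std dev = √[65.7733 / 6] = 3.3109%
Sharpe = (r̄ − rf) / σ = (1.2667 − 0.23) / 3.3109 = 1.0367 / 3.3109 = 0.3131

0.313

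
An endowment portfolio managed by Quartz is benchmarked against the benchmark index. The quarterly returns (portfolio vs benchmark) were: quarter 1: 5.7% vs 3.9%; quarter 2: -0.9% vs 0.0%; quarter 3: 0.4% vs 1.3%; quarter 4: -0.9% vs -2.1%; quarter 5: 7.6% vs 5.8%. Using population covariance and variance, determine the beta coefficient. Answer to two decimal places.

1.22

r̄p = 2.3800%,  r̄m = 1.7800%
Cov = Σ(rp − r̄p)(rm − r̄m) / 5 = 9.5076
Var(rm) = Σ(rm − r̄m)² / 5 = 7.8216
β = Cov / Var = 9.5076 / 7.8216 = 1.2156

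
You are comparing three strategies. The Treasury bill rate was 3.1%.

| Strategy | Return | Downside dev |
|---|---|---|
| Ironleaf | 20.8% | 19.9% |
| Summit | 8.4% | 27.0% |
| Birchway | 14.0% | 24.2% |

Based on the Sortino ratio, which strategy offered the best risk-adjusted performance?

Ironleaf: Sortino ratio = (20.8% − 3.1%) / 19.9% = 0.889
Summit: Sortino ratio = (8.4% − 3.1%) / 27.0% = 0.196
Birchway: Sortino ratio = (14.0% − 3.1%) / 24.2% = 0.450
Highest: Ironleaf (0.889).

Ironleaf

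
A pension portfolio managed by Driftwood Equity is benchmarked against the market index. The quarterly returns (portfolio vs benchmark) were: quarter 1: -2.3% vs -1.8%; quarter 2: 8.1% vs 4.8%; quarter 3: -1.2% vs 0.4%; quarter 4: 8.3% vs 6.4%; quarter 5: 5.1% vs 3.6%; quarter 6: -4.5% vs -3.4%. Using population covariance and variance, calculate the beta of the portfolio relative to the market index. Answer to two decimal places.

r̄p = 2.2500%,  r̄m = 1.6667%
Cov = Σ(rp − r̄p)(rm − r̄m) / 6 = 17.8033
Var(rm) = Σ(rm − r̄m)² / 6 = 12.5422
β = Cov / Var = 17.8033 / 12.5422 = 1.4195

1.42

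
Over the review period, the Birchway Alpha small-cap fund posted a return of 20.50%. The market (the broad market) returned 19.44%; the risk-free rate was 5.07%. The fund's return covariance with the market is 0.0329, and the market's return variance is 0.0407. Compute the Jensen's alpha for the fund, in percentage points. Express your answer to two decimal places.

β = Cov / Var = 0.0329 / 0.0407 = 0.8084
E[R] = Rf + β(Rm − Rf) = 5.07% + 0.8084 × (19.44% − 5.07%) = 16.6867%
α = Rp − E[R] = 20.50% − 16.6867% = 3.8133

3.81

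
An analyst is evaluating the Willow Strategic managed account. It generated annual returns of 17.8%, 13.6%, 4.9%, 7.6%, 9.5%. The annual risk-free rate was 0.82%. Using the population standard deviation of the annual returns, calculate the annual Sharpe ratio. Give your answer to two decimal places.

r̄ = (17.8 + 13.6 + 4.9 + 7.6 + 9.5) / 5 = 53.40 / 5 = 10.6800%
Σ(r − r̄)² = (17.8 − 10.6800)² + (13.6 − 10.6800)² + … = 103.5080
population σ = √(103.5080 / 5) = √20.7016 = 4.5499%
Sharpe = (r̄ − rf) / σ = (10.6800 − 0.82) / 4.5499 = 9.8600 / 4.5499 = 2.1671

2.17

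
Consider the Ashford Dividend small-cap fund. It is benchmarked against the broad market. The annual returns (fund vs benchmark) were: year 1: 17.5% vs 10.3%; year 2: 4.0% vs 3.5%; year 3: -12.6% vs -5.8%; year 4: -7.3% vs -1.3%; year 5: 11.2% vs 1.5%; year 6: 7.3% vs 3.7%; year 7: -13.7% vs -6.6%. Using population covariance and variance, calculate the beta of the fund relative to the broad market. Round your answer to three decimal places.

1.942

r̄p = 0.9143%,  r̄m = 0.7571%
Cov = Σ(rp − r̄p)(rm − r̄m) / 7 = 58.0292
Var(rm) = Σ(rm − r̄m)² / 7 = 29.8796
β = Cov / Var = 58.0292 / 29.8796 = 1.9421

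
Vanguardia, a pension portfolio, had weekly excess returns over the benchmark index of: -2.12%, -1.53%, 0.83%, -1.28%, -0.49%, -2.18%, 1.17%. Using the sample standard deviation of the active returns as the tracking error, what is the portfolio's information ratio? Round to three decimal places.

-0.590

μ = (-2.12 − 1.53 + 0.83 − 1.28 − 0.49 − 2.18 + 1.17) / 7 = -5.600 / 7 = -0.8000%
Σ(r − μ)² = (-2.12 − (-0.8000))² + (-1.53 − (-0.8000))² + (0.83 − (-0.8000))² + … = 11.0440
sample σ = √(11.0440 / 6) = √1.8407 = 1.3567%
IR = μ / tracking error = -0.8000 / 1.3567 = -0.5897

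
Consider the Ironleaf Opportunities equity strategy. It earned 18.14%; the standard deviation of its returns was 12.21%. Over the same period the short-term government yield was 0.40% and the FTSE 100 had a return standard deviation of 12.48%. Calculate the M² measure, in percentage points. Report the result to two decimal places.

Sharpe = (Rp − Rf) / σp = (18.14% − 0.40%) / 12.21% = 1.4529
M² = Rf + Sharpe × σm = 0.40% + 1.4529 × 12.48% = 18.5322%

18.53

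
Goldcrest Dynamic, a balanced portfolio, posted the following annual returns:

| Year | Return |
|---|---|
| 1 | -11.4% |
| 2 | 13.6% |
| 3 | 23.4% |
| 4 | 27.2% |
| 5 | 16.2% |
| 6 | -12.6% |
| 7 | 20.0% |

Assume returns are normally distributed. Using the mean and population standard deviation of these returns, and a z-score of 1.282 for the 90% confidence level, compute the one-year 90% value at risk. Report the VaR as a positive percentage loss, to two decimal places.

8.41

r̄ = (-11.4 + 13.6 + 23.4 + 27.2 + 16.2 − 12.6 + 20) / 7 = 10.9143%
Population σ = √[Σ(r − r̄)² / 7] = √[1589.6686 / 7] = √227.0955 = 15.0697%
VaR = −(r̄ − z·σ) = −(10.9143 − 1.282 × 15.0697) = −(-8.4051) = 8.4051%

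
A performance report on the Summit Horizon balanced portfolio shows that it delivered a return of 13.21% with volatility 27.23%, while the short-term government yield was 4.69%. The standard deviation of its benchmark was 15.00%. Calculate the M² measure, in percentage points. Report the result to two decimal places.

Sharpe = (Rp − Rf) / σp = (13.21% − 4.69%) / 27.23% = 0.3129
M² = Rf + Sharpe × σm = 4.69% + 0.3129 × 15.00% = 9.3835%

9.38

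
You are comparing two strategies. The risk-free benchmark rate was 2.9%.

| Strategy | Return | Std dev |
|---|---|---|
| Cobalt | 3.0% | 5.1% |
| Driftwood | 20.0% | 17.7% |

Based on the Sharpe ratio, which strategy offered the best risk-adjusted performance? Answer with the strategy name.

Cobalt: Sharpe ratio = (3.0% − 2.9%) / 5.1% = 0.020
Driftwood: Sharpe ratio = (20.0% − 2.9%) / 17.7% = 0.966
Highest: Driftwood (0.966).

Driftwood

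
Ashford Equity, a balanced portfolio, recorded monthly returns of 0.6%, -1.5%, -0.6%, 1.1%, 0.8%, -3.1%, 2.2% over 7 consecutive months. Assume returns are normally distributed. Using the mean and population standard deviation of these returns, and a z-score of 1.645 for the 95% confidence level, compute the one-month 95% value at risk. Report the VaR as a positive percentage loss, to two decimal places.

r̄ = (0.6 − 1.5 − 0.6 + 1.1 + 0.8 − 3.1 + 2.2) / 7 = -0.50 / 7 = -0.0714%
Population std dev = √[19.2343 / 7] = 1.6576%
VaR = −(r̄ − z·σ) = −(-0.0714 − 1.645 × 1.6576) = −(-2.7982) = 2.7982%

2.80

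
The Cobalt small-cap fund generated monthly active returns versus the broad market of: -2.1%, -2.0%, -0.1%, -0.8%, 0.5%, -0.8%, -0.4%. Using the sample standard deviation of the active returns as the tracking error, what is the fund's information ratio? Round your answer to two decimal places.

r̄ = (-2.1 − 2 − 0.1 − 0.8 + 0.5 − 0.8 − 0.4) / 7 = -0.8143%
Sample σ = √[Σ(r − r̄)² / 6] = √[5.4686 / 6] = √0.9114 = 0.9547%
IR = r̄ / tracking error = -0.8143 / 0.9547 = -0.8529

-0.85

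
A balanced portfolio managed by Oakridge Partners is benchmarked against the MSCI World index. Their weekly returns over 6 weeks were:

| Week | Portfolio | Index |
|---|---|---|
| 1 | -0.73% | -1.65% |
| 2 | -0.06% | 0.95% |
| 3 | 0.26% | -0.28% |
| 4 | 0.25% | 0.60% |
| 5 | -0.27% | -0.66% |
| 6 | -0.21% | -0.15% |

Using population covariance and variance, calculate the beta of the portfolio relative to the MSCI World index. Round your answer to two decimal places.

0.30

r̄p = -0.1267%,  r̄m = -0.1983%
Cov = Σ(rp − r̄p)(rm − r̄m) / 6 = 0.2139
Var(rm) = Σ(rm − r̄m)² / 6 = 0.7142
β = Cov / Var = 0.2139 / 0.7142 = 0.2995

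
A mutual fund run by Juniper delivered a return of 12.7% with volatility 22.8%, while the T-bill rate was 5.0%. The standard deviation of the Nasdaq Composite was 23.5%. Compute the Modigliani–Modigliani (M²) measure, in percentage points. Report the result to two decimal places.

Sharpe = (Rp − Rf) / σp = (12.7% − 5.0%) / 22.8% = 0.3377
M² = Rf + Sharpe × σm = 5.0% + 0.3377 × 23.5% = 12.9360%

12.94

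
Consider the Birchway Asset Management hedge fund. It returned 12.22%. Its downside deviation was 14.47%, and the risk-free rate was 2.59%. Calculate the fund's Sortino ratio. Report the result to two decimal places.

Sortino = (Rp − Rf) / σd = (12.22% − 2.59%) / 14.47% = 9.63% / 14.47% = 0.6655

0.67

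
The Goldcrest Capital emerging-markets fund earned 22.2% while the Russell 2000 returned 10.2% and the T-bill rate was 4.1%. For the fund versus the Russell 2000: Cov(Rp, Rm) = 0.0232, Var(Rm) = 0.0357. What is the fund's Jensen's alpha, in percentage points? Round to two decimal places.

β = Cov / Var = 0.0232 / 0.0357 = 0.6499
E[R] = Rf + β(Rm − Rf) = 4.1% + 0.6499 × (10.2% − 4.1%) = 8.0644%
α = Rp − E[R] = 22.2% − 8.0644% = 14.1356

14.14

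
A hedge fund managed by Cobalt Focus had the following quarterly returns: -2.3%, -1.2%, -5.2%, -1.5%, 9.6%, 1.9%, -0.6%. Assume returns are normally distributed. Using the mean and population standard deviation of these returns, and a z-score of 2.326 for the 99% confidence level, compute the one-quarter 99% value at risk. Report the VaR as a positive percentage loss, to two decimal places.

10.00

r̄ = (-2.3 − 1.2 − 5.2 − 1.5 + 9.6 + 1.9 − 0.6) / 7 = 0.70 / 7 = 0.1000%
Population σ = √[Σ(r − r̄)² / 7] = √[132.0800 / 7] = √18.8686 = 4.3438%
VaR = −(r̄ − z·σ) = −(0.1000 − 2.326 × 4.3438) = −(-10.0037) = 10.0037%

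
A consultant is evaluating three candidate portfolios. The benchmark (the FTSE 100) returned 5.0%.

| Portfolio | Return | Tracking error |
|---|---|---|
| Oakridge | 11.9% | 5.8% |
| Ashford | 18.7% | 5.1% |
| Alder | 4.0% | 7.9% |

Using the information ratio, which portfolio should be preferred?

Oakridge: IR = (11.9% − 5.0%) / 5.8% = 1.190
Ashford: IR = (18.7% − 5.0%) / 5.1% = 2.686
Alder: IR = (4.0% − 5.0%) / 7.9% = -0.127
Highest: Ashford (2.686).

Ashford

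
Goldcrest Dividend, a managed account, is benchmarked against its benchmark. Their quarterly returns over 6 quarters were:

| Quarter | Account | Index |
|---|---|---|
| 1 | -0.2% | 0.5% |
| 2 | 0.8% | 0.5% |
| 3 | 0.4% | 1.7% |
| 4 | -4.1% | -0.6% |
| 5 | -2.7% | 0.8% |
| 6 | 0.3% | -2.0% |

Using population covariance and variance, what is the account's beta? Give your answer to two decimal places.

0.18

r̄p = -0.9167%,  r̄m = 0.1500%
Cov = Σ(rp − r̄p)(rm − r̄m) / 6 = 0.2508
Var(rm) = Σ(rm − r̄m)² / 6 = 1.3758
β = Cov / Var = 0.2508 / 1.3758 = 0.1823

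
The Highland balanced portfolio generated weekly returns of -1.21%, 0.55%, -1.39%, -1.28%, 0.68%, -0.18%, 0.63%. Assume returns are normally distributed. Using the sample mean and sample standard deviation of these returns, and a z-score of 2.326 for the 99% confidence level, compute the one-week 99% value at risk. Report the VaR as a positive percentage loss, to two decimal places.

Mean return r̄ = -2.200 / 7 = -0.3143%
Σ(r − r̄)² = 5.5374; sample σ = √(5.5374/6) = 0.9607%
VaR = −(r̄ − z·σ) = −(-0.3143 − 2.326 × 0.9607) = −(-2.5489) = 2.5489%

2.55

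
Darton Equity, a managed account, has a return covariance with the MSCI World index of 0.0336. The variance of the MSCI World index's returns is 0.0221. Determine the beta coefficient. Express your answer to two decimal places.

1.52

β = Cov(Rp, Rm) / Var(Rm) = 0.0336 / 0.0221 = 1.5204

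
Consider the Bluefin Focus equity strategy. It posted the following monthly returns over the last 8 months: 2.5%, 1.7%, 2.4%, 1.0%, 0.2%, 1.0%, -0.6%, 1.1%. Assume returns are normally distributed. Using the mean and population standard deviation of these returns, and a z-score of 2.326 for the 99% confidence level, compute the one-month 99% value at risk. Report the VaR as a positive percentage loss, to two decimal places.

1.12

r̄ = (2.5 + 1.7 + 2.4 + 1 + 0.2 + 1 − 0.6 + 1.1) / 8 = 1.1625%
Σ(r − r̄)² = (2.5 − 1.1625)² + (1.7 − 1.1625)² + … = 7.6988
σ = √[7.6988 / 8] = 0.9810%
VaR = −(r̄ − z·σ) = −(1.1625 − 2.326 × 0.9810) = −(-1.1193) = 1.1193%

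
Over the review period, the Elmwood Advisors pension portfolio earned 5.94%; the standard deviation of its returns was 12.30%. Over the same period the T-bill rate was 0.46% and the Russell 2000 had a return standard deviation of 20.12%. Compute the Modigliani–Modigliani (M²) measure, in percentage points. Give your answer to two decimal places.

Sharpe = (Rp − Rf) / σp = (5.94% − 0.46%) / 12.30% = 0.4455
M² = Rf + Sharpe × σm = 0.46% + 0.4455 × 20.12% = 9.4235%

9.42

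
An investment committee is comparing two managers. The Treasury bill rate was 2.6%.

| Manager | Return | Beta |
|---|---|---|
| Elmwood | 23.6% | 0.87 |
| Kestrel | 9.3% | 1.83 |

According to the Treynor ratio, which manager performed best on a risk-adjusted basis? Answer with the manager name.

Elmwood

Elmwood: Treynor = (23.6% − 2.6%) / 0.87 = 24.138
Kestrel: Treynor = (9.3% − 2.6%) / 1.83 = 3.661
Highest: Elmwood (24.138).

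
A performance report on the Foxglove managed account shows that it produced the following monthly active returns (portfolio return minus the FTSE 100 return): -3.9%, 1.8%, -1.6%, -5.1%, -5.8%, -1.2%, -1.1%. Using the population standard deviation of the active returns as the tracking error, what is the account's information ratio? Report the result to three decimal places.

-0.980

Mean return r̄ = -16.90 / 7 = -2.4143%
Population std dev = √[42.5086 / 7] = 2.4643%
IR = r̄ / tracking error = -2.4143 / 2.4643 = -0.9797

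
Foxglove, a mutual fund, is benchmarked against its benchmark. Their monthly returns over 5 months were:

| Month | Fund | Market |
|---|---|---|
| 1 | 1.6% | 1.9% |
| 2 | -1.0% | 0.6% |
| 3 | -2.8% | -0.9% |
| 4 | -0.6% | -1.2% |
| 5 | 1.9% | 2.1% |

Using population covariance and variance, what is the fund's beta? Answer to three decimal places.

r̄p = -0.1800%,  r̄m = 0.5000%
Cov = Σ(rp − r̄p)(rm − r̄m) / 5 = 2.0240
Var(rm) = Σ(rm − r̄m)² / 5 = 1.8760
β = Cov / Var = 2.0240 / 1.8760 = 1.0789

1.079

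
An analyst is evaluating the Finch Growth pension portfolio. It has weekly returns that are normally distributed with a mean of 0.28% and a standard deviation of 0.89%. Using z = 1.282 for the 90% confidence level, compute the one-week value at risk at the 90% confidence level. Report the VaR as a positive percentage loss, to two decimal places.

0.86

VaR (as % loss) = −(μ − z·σ) = −(0.28% − 1.282 × 0.89%) = −(-0.86098%) = 0.86098%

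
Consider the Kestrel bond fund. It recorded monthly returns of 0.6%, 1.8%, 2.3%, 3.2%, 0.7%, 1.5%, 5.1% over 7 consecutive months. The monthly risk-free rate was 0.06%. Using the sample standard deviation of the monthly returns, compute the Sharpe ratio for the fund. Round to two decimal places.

r̄ = (0.6 + 1.8 + 2.3 + 3.2 + 0.7 + 1.5 + 5.1) / 7 = 2.1714%
Σ(r − r̄)² = 14.8743; sample σ = √(14.8743/6) = 1.5745%
Sharpe = (r̄ − rf) / σ = (2.1714 − 0.06) / 1.5745 = 2.1114 / 1.5745 = 1.3410

1.34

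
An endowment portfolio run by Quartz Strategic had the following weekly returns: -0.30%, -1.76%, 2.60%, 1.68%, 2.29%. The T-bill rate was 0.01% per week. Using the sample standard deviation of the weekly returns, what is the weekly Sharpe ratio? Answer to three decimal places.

0.478

μ = (-0.3 − 1.76 + 2.6 + 1.68 + 2.29) / 5 = 0.9020%
Sample std dev = √[13.9461 / 4] = 1.8672%
Sharpe = (μ − rf) / σ = (0.9020 − 0.01) / 1.8672 = 0.8920 / 1.8672 = 0.4777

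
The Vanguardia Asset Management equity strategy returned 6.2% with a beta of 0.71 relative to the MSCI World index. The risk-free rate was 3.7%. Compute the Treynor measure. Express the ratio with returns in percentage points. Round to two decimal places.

Treynor = (Rp − Rf) / β = (6.2% − 3.7%) / 0.71 = 2.50 / 0.71 = 3.5211

3.52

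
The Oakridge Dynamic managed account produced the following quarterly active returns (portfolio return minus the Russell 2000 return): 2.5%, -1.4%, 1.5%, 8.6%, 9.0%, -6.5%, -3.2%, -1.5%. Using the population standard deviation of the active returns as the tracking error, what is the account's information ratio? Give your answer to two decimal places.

0.22

r̄ = (2.5 − 1.4 + 1.5 + 8.6 + 9 − 6.5 − 3.2 − 1.5) / 8 = 1.1250%
Σ(r − r̄)² = (2.5 − 1.1250)² + (-1.4 − 1.1250)² + (1.5 − 1.1250)² + … = 210.0350
population σ = √(210.0350 / 8) = √26.2544 = 5.1239%
IR = r̄ / tracking error = 1.1250 / 5.1239 = 0.2196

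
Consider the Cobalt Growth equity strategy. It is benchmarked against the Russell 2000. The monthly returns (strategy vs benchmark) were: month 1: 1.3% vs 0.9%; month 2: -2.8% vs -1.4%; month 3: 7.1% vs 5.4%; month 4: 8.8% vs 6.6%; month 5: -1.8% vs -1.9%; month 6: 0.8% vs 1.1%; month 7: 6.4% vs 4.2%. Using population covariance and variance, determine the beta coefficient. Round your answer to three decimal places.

r̄p = 2.8286%,  r̄m = 2.1286%
Cov = Σ(rp − r̄p)(rm − r̄m) / 7 = 12.9349
Var(rm) = Σ(rm − r̄m)² / 7 = 9.4620
β = Cov / Var = 12.9349 / 9.4620 = 1.3670

1.367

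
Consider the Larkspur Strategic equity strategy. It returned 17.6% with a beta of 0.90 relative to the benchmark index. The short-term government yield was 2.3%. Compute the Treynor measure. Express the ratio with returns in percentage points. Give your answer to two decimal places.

Treynor = (Rp − Rf) / β = (17.6% − 2.3%) / 0.90 = 15.30 / 0.90 = 17.0000

17.00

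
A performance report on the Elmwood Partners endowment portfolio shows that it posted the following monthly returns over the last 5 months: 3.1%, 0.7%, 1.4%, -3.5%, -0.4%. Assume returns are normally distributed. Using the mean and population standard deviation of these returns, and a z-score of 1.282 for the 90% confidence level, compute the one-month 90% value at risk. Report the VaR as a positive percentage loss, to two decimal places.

2.56

μ = (3.1 + 0.7 + 1.4 − 3.5 − 0.4) / 5 = 0.2600%
Population σ = √[Σ(r − μ)² / 5] = √[24.1320 / 5] = √4.8264 = 2.1969%
VaR = −(μ − z·σ) = −(0.2600 − 1.282 × 2.1969) = −(-2.5564) = 2.5564%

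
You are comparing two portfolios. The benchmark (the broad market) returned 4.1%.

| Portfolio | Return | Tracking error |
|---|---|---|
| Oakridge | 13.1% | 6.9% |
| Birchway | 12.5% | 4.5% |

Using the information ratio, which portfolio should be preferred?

Oakridge: IR = (13.1% − 4.1%) / 6.9% = 1.304
Birchway: IR = (12.5% − 4.1%) / 4.5% = 1.867
Highest: Birchway (1.867).

Birchway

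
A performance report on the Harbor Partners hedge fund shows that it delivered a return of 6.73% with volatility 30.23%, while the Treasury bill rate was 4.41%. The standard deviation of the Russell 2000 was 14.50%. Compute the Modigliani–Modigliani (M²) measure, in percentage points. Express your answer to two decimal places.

Sharpe = (Rp − Rf) / σp = (6.73% − 4.41%) / 30.23% = 0.0767
M² = Rf + Sharpe × σm = 4.41% + 0.0767 × 14.50% = 5.5222%

5.52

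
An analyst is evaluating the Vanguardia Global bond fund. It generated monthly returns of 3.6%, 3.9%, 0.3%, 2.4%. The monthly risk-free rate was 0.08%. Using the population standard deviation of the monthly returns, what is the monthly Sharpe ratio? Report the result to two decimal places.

r̄ = (3.6 + 3.9 + 0.3 + 2.4) / 4 = 10.20 / 4 = 2.5500%
Σ(r − r̄)² = (3.6 − 2.5500)² + (3.9 − 2.5500)² + … = 8.0100
population σ = √(8.0100 / 4) = √2.0025 = 1.4151%
Sharpe = (r̄ − rf) / σ = (2.5500 − 0.08) / 1.4151 = 2.4700 / 1.4151 = 1.7455

1.75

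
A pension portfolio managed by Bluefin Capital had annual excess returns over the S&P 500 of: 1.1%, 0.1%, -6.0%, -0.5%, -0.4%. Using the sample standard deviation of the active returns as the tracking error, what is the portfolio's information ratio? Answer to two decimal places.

r̄ = (1.1 + 0.1 − 6 − 0.5 − 0.4) / 5 = -1.1400%
Σ(r − r̄)² = 31.1320; sample σ = √(31.1320/4) = 2.7898%
IR = r̄ / tracking error = -1.1400 / 2.7898 = -0.4086

-0.41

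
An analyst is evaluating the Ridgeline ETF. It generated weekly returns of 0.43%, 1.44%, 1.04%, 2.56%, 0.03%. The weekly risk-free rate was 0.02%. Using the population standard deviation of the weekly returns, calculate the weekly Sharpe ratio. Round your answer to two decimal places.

1.23

r̄ = (0.43 + 1.44 + 1.04 + 2.56 + 0.03) / 5 = 5.500 / 5 = 1.1000%
Σ(r − r̄)² = (0.43 − 1.1000)² + (1.44 − 1.1000)² + … = 3.8446
population σ = √(3.8446 / 5) = √0.7689 = 0.8769%
Sharpe = (r̄ − rf) / σ = (1.1000 − 0.02) / 0.8769 = 1.0800 / 0.8769 = 1.2316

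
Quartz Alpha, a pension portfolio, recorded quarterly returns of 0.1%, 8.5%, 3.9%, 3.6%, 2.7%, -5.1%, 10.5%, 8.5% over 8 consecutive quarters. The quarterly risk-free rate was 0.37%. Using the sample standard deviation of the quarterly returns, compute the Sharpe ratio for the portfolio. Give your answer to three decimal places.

Mean return r̄ = 32.70 / 8 = 4.0875%
Σ(r − r̄)² = (0.1 − 4.0875)² + (8.5 − 4.0875)² + … = 182.5688
σ = √[182.5688 / 7] = 5.1070%
Sharpe = (r̄ − rf) / σ = (4.0875 − 0.37) / 5.1070 = 3.7175 / 5.1070 = 0.7279

0.728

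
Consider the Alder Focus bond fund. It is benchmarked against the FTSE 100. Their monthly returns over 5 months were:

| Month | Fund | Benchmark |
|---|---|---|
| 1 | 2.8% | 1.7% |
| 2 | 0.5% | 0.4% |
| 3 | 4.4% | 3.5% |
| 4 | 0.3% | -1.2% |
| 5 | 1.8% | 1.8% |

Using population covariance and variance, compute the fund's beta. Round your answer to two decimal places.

r̄p = 1.9600%,  r̄m = 1.2400%
Cov = Σ(rp − r̄p)(rm − r̄m) / 5 = 2.2176
Var(rm) = Σ(rm − r̄m)² / 5 = 2.4584
β = Cov / Var = 2.2176 / 2.4584 = 0.9021

0.90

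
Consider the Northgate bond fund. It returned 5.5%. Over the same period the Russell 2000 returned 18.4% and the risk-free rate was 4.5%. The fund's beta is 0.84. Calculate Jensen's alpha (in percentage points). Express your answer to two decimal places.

CAPM expected return = Rf + β(Rm − Rf) = 4.5% + 0.84 × (18.4% − 4.5%) = 4.5 + 0.84 × 13.90 = 16.1760%
Jensen's α = Rp − E[R] = 5.5% − 16.1760% = -10.6760

-10.68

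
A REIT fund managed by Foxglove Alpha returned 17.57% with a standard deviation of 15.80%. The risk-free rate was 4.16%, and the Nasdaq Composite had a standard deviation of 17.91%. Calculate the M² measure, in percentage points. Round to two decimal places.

Sharpe = (Rp − Rf) / σp = (17.57% − 4.16%) / 15.80% = 0.8487
M² = Rf + Sharpe × σm = 4.16% + 0.8487 × 17.91% = 19.3602%

19.36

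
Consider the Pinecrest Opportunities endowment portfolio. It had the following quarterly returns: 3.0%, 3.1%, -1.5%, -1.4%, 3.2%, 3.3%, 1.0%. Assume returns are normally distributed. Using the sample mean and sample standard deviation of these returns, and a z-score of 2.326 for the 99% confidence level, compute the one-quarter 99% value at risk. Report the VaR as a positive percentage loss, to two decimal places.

Mean return r̄ = 10.70 / 7 = 1.5286%
Σ(r − r̄)² = (3 − 1.5286)² + (3.1 − 1.5286)² + … = 28.5943
sample σ = √(28.5943 / 6) = √4.7657 = 2.1830%
VaR = −(r̄ − z·σ) = −(1.5286 − 2.326 × 2.1830) = −(-3.5491) = 3.5491%

3.55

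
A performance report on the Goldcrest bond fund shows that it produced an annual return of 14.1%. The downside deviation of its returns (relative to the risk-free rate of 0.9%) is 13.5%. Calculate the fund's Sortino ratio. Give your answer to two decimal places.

0.98

Sortino = (Rp − Rf) / σd = (14.1% − 0.9%) / 13.5% = 13.20% / 13.5% = 0.9778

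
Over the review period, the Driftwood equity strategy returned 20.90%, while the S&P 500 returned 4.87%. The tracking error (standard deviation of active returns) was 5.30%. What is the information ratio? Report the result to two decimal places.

3.02

IR = (Rp − Rb) / TE = (20.90% − 4.87%) / 5.30% = 16.03% / 5.30% = 3.0245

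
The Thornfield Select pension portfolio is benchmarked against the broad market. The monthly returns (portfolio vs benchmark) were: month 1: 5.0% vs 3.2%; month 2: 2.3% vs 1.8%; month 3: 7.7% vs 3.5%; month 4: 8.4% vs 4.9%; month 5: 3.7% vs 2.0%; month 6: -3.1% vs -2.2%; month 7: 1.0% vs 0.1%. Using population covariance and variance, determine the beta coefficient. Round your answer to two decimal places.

1.65

r̄p = 3.5714%,  r̄m = 1.9000%
Cov = Σ(rp − r̄p)(rm − r̄m) / 7 = 7.8671
Var(rm) = Σ(rm − r̄m)² / 7 = 4.7600
β = Cov / Var = 7.8671 / 4.7600 = 1.6528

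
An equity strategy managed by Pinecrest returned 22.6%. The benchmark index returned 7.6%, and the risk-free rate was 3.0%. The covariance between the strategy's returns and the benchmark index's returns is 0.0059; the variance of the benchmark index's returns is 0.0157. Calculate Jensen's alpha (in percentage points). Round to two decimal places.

β = Cov / Var = 0.0059 / 0.0157 = 0.3758
E[R] = Rf + β(Rm − Rf) = 3.0% + 0.3758 × (7.6% − 3.0%) = 4.7287%
α = Rp − E[R] = 22.6% − 4.7287% = 17.8713

17.87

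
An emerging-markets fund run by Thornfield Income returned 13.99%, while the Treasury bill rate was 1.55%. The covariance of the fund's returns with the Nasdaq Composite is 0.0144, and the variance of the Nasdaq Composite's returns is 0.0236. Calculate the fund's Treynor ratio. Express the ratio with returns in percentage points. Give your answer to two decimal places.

β = Cov / Var = 0.0144 / 0.0236 = 0.6102
Treynor = (Rp − Rf) / β = (13.99% − 1.55%) / 0.6102 = 12.44 / 0.6102 = 20.3868

20.39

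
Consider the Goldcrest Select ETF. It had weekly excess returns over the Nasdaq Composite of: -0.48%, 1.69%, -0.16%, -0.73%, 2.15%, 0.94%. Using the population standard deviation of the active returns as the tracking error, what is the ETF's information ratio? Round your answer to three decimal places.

r̄ = (-0.48 + 1.69 − 0.16 − 0.73 + 2.15 + 0.94) / 6 = 0.5683%
Σ(r − r̄)² = (-0.48 − 0.5683)² + (1.69 − 0.5683)² + (-0.16 − 0.5683)² + … = 7.2131
population σ = √(7.2131 / 6) = √1.2022 = 1.0964%
IR = r̄ / tracking error = 0.5683 / 1.0964 = 0.5183

0.518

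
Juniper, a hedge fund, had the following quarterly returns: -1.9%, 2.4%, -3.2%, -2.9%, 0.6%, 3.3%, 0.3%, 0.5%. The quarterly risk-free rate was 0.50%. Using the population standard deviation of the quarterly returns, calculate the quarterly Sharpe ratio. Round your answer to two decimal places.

Mean return r̄ = -0.90 / 8 = -0.1125%
Population std dev = √[39.5088 / 8] = 2.2223%
Sharpe = (r̄ − rf) / σ = (-0.1125 − 0.5) / 2.2223 = -0.6125 / 2.2223 = -0.2756

-0.28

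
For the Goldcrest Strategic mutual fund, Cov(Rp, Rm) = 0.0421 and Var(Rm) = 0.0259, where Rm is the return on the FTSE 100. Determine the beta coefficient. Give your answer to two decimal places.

β = Cov(Rp, Rm) / Var(Rm) = 0.0421 / 0.0259 = 1.6255

1.63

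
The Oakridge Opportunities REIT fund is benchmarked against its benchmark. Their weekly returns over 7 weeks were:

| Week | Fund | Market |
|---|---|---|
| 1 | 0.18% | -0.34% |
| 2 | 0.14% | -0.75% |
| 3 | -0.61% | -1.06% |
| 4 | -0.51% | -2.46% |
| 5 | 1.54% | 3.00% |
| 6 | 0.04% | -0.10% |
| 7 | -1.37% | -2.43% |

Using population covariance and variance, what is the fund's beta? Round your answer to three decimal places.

r̄p = -0.0843%,  r̄m = -0.5914%
Cov = Σ(rp − r̄p)(rm − r̄m) / 7 = 1.3330
Var(rm) = Σ(rm − r̄m)² / 7 = 2.9028
β = Cov / Var = 1.3330 / 2.9028 = 0.4592

0.459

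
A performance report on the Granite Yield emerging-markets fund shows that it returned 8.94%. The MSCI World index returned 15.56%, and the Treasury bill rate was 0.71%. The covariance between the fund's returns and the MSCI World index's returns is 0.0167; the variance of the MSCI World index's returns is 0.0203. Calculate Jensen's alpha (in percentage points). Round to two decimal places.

β = Cov / Var = 0.0167 / 0.0203 = 0.8227
E[R] = Rf + β(Rm − Rf) = 0.71% + 0.8227 × (15.56% − 0.71%) = 12.9271%
α = Rp − E[R] = 8.94% − 12.9271% = -3.9871

-3.99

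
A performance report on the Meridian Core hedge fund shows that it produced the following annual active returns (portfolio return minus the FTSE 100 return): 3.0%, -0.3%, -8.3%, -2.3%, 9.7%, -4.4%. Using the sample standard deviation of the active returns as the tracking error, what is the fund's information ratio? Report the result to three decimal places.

-0.069

μ = (3 − 0.3 − 8.3 − 2.3 + 9.7 − 4.4) / 6 = -2.60 / 6 = -0.4333%
Σ(r − μ)² = (3 − (-0.4333))² + (-0.3 − (-0.4333))² + (-8.3 − (-0.4333))² + … = 195.5933
sample σ = √(195.5933 / 5) = √39.1187 = 6.2545%
IR = μ / tracking error = -0.4333 / 6.2545 = -0.0693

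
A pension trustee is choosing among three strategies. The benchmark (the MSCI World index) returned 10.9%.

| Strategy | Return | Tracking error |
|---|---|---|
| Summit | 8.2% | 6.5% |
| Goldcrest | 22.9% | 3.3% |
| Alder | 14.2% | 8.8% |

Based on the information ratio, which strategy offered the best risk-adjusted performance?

Goldcrest

Summit: IR = (8.2% − 10.9%) / 6.5% = -0.415
Goldcrest: IR = (22.9% − 10.9%) / 3.3% = 3.636
Alder: IR = (14.2% − 10.9%) / 8.8% = 0.375
Highest: Goldcrest (3.636).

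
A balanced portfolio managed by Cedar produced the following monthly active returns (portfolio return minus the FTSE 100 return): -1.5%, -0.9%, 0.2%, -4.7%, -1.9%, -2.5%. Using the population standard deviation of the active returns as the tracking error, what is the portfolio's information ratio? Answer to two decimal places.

-1.24

r̄ = (-1.5 − 0.9 + 0.2 − 4.7 − 1.9 − 2.5) / 6 = -11.30 / 6 = -1.8833%
Σ(r − r̄)² = (-1.5 − (-1.8833))² + (-0.9 − (-1.8833))² + … = 13.7683
population σ = √(13.7683 / 6) = √2.2947 = 1.5148%
IR = r̄ / tracking error = -1.8833 / 1.5148 = -1.2433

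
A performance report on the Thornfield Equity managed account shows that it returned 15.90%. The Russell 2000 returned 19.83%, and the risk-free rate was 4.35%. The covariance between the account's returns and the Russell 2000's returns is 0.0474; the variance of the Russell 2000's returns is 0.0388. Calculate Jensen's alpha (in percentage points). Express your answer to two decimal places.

β = Cov / Var = 0.0474 / 0.0388 = 1.2216
E[R] = Rf + β(Rm − Rf) = 4.35% + 1.2216 × (19.83% − 4.35%) = 23.2604%
α = Rp − E[R] = 15.90% − 23.2604% = -7.3604

-7.36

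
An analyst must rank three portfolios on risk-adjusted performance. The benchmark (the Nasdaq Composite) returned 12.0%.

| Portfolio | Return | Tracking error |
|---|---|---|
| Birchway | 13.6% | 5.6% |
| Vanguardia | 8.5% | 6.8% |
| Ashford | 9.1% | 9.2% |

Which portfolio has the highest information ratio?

Birchway

Birchway: IR = (13.6% − 12.0%) / 5.6% = 0.286
Vanguardia: IR = (8.5% − 12.0%) / 6.8% = -0.515
Ashford: IR = (9.1% − 12.0%) / 9.2% = -0.315
Highest: Birchway (0.286).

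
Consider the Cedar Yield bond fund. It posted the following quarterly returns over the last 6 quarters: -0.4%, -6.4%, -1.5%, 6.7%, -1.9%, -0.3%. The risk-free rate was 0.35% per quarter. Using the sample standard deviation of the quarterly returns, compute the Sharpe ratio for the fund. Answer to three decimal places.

-0.232

r̄ = (-0.4 − 6.4 − 1.5 + 6.7 − 1.9 − 0.3) / 6 = -3.80 / 6 = -0.6333%
Sample σ = √[Σ(r − r̄)² / 5] = √[89.5533 / 5] = √17.9107 = 4.2321%
Sharpe = (r̄ − rf) / σ = (-0.6333 − 0.35) / 4.2321 = -0.9833 / 4.2321 = -0.2323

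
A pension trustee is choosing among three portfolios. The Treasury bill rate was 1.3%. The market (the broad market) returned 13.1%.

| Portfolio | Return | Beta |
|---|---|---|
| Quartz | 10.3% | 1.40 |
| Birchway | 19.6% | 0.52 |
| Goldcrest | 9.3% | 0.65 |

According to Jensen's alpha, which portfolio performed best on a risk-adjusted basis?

Quartz: α = 10.3% − [1.3% + 1.40 × (13.1% − 1.3%)] = -7.520
Birchway: α = 19.6% − [1.3% + 0.52 × (13.1% − 1.3%)] = 12.164
Goldcrest: α = 9.3% − [1.3% + 0.65 × (13.1% − 1.3%)] = 0.330
Highest: Birchway (12.164).

Birchway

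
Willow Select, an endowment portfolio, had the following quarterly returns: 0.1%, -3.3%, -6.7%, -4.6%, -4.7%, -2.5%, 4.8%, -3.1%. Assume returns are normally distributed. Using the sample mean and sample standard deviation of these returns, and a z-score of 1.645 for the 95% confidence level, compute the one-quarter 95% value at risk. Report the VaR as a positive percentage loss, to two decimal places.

8.33

Mean return μ = -20.00 / 8 = -2.5000%
Σ(r − μ)² = (0.1 − (-2.5000))² + (-3.3 − (-2.5000))² + (-6.7 − (-2.5000))² + … = 87.9400
σ = √[87.9400 / 7] = 3.5444%
VaR = −(μ − z·σ) = −(-2.5000 − 1.645 × 3.5444) = −(-8.3305) = 8.3305%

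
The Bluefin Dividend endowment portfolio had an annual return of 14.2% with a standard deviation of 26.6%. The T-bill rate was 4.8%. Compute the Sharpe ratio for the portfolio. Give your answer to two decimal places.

Sharpe = (Rp − Rf) / σp = (14.2% − 4.8%) / 26.6% = 9.40% / 26.6% = 0.3534

0.35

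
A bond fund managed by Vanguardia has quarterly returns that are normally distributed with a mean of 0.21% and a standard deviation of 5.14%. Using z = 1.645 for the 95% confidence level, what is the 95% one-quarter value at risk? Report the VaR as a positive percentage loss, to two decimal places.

VaR (as % loss) = −(μ − z·σ) = −(0.21% − 1.645 × 5.14%) = −(-8.2453%) = 8.2453%

8.25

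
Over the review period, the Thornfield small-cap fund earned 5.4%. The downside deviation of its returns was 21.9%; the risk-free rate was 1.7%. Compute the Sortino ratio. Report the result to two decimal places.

Sortino = (Rp − Rf) / σd = (5.4% − 1.7%) / 21.9% = 3.70% / 21.9% = 0.1689

0.17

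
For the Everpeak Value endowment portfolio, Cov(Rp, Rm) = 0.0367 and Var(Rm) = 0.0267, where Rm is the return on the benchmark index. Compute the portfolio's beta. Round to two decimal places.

β = Cov(Rp, Rm) / Var(Rm) = 0.0367 / 0.0267 = 1.3745

1.37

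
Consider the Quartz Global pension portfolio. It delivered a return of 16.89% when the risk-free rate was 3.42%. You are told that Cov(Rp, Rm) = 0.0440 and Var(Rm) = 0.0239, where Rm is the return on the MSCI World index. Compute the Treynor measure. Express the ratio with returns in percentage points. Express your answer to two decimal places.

7.32

β = Cov / Var = 0.0440 / 0.0239 = 1.8410
Treynor = (Rp − Rf) / β = (16.89% − 3.42%) / 1.8410 = 13.47 / 1.8410 = 7.3167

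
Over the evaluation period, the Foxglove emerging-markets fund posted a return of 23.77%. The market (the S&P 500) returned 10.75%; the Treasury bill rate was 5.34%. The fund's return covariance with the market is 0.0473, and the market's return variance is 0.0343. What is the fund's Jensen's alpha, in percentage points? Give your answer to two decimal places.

10.97

β = Cov / Var = 0.0473 / 0.0343 = 1.3790
E[R] = Rf + β(Rm − Rf) = 5.34% + 1.3790 × (10.75% − 5.34%) = 12.8004%
α = Rp − E[R] = 23.77% − 12.8004% = 10.9696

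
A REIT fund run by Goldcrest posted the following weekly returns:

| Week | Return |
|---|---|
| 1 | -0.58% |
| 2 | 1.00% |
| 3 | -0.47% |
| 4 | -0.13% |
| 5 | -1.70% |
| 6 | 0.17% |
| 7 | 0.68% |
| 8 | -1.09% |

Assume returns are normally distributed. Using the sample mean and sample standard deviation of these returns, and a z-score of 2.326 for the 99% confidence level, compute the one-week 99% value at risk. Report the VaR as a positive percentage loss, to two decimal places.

2.34

r̄ = (-0.58 + 1 − 0.47 − 0.13 − 1.7 + 0.17 + 0.68 − 1.09) / 8 = -2.120 / 8 = -0.2650%
Σ(r − r̄)² = 5.5818; sample σ = √(5.5818/7) = 0.8930%
VaR = −(r̄ − z·σ) = −(-0.2650 − 2.326 × 0.8930) = −(-2.3421) = 2.3421%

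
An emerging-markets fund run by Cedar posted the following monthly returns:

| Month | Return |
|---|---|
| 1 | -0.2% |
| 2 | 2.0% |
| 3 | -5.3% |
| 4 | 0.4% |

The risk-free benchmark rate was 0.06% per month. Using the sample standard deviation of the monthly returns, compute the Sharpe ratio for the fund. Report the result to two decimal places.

r̄ = (-0.2 + 2 − 5.3 + 0.4) / 4 = -3.10 / 4 = -0.7750%
Sample std dev = √[29.8875 / 3] = 3.1563%
Sharpe = (r̄ − rf) / σ = (-0.7750 − 0.06) / 3.1563 = -0.8350 / 3.1563 = -0.2646

-0.26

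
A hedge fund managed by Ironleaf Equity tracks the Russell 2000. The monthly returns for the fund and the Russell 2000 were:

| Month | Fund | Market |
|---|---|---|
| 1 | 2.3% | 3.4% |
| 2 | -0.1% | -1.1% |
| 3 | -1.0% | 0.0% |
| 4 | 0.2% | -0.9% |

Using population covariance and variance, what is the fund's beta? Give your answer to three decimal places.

0.555

r̄p = 0.3500%,  r̄m = 0.3500%
Cov = Σ(rp − r̄p)(rm − r̄m) / 4 = 1.8150
Var(rm) = Σ(rm − r̄m)² / 4 = 3.2725
β = Cov / Var = 1.8150 / 3.2725 = 0.5546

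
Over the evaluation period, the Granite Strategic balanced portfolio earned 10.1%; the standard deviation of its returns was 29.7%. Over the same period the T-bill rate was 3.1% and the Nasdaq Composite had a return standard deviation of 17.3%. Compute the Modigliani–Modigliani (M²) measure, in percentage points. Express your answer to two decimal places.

7.18

Sharpe = (Rp − Rf) / σp = (10.1% − 3.1%) / 29.7% = 0.2357
M² = Rf + Sharpe × σm = 3.1% + 0.2357 × 17.3% = 7.1776%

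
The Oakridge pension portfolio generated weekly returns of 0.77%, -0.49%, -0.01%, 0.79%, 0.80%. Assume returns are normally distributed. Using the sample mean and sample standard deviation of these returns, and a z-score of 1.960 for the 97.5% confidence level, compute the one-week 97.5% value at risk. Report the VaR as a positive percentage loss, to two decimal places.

0.79

r̄ = (0.77 − 0.49 − 0.01 + 0.79 + 0.8) / 5 = 1.860 / 5 = 0.3720%
Σ(r − r̄)² = 1.4053; sample σ = √(1.4053/4) = 0.5927%
VaR = −(r̄ − z·σ) = −(0.3720 − 1.960 × 0.5927) = −(-0.7897) = 0.7897%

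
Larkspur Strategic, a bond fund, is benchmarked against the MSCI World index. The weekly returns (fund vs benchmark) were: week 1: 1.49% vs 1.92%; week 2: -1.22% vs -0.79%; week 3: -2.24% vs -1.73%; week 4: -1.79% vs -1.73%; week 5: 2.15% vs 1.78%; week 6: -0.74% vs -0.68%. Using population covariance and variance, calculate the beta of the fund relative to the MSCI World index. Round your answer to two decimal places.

1.07

r̄p = -0.3917%,  r̄m = -0.2050%
Cov = Σ(rp − r̄p)(rm − r̄m) / 6 = 2.4408
Var(rm) = Σ(rm − r̄m)² / 6 = 2.2792
β = Cov / Var = 2.4408 / 2.2792 = 1.0709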